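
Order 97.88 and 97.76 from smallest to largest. 97.76,97.88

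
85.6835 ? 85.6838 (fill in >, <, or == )<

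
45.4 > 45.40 False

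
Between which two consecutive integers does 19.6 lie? 19 and 20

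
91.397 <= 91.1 False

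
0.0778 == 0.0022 False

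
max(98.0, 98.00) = 98.00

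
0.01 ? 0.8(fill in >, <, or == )<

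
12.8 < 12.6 False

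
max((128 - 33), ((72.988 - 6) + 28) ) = 95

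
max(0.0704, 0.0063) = 0.0704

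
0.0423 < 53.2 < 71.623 True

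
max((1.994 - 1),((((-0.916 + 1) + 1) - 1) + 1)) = 1.084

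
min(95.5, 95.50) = 95.5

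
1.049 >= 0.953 True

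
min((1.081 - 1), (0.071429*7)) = 0.081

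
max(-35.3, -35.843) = -35.3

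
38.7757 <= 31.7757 False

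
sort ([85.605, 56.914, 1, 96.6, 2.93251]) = [1, 2.93251, 56.914, 85.605, 96.6]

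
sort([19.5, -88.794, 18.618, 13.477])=[-88.794, 13.477, 18.618, 19.5]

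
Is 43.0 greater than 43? No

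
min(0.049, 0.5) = 0.049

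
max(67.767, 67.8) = 67.8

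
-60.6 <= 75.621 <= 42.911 False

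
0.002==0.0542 False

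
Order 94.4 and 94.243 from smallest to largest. 94.243, 94.4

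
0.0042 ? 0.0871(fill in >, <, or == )<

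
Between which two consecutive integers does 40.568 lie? 40 and 41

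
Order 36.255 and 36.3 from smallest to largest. 36.255,36.3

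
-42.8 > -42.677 False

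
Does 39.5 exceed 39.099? Yes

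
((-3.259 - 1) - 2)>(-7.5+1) True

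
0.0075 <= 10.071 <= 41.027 True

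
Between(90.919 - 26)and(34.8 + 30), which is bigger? (90.919 - 26)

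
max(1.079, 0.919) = 1.079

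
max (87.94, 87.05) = 87.94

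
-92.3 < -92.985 False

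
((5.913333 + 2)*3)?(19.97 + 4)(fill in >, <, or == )<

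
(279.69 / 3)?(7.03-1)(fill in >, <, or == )>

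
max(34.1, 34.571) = 34.571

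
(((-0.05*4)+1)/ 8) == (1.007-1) False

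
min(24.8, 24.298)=24.298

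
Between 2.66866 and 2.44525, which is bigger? 2.66866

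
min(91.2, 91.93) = 91.2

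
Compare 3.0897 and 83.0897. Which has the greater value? 83.0897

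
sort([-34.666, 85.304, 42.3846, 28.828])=[-34.666, 28.828, 42.3846, 85.304]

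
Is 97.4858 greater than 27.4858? Yes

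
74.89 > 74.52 True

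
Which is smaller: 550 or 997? 550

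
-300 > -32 False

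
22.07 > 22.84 False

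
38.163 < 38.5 True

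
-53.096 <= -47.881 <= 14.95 True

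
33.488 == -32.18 False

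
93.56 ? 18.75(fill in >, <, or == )>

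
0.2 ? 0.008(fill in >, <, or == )>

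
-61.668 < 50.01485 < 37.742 False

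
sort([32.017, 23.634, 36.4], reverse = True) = [36.4, 32.017, 23.634]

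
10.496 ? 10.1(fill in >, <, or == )>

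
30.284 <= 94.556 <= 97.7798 True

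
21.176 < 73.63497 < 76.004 True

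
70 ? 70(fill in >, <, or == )==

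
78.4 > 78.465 False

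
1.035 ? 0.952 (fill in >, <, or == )>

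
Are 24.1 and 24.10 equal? Yes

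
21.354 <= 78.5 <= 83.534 True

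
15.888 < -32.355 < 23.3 False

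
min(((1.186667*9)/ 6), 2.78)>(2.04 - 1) True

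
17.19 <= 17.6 True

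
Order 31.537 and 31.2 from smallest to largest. 31.2, 31.537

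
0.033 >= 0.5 False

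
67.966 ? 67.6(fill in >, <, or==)>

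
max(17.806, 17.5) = 17.806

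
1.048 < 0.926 False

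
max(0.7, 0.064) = 0.7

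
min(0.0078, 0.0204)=0.0078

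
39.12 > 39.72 False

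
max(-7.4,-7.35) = -7.35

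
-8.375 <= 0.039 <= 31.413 True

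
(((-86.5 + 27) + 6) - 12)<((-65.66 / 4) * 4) False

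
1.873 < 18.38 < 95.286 True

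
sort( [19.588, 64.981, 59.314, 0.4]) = [0.4, 19.588, 59.314, 64.981]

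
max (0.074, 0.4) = 0.4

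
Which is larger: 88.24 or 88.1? 88.24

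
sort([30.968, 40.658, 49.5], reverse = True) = [49.5, 40.658, 30.968]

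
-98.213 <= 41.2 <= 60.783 True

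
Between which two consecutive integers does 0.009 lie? 0 and 1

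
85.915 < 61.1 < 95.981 False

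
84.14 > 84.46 False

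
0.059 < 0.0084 False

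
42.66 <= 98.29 True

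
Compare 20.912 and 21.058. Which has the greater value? 21.058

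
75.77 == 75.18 False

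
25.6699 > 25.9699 False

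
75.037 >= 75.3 False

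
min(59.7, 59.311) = 59.311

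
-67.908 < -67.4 True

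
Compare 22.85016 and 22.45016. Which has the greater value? 22.85016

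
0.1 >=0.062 True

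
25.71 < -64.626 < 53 False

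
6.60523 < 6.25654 False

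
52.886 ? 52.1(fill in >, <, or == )>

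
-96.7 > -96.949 True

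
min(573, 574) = 573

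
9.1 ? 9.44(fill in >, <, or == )<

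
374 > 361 True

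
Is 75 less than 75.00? No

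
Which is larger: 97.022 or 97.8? 97.8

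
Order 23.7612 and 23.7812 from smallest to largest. 23.7612,23.7812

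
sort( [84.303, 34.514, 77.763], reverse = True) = [84.303, 77.763, 34.514]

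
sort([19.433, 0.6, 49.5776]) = [0.6, 19.433, 49.5776]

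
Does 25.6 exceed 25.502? Yes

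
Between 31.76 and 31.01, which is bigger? 31.76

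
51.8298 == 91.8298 False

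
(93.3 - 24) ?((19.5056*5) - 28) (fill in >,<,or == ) <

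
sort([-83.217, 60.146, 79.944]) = [-83.217, 60.146, 79.944]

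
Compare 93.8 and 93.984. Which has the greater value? 93.984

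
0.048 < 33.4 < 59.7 True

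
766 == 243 False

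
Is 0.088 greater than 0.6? No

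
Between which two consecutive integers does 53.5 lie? 53 and 54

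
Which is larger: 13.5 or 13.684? 13.684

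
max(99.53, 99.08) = 99.53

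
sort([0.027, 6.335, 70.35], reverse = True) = [70.35, 6.335, 0.027]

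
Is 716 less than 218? No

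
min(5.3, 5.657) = 5.3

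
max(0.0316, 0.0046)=0.0316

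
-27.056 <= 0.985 True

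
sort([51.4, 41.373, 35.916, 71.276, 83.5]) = [35.916, 41.373, 51.4, 71.276, 83.5]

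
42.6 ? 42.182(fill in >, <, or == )>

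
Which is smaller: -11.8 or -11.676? -11.8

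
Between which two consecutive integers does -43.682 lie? -44 and -43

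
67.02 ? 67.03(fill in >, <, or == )<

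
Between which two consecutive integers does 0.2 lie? 0 and 1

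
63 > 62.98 True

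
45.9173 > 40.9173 True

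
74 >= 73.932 True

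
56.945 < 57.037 True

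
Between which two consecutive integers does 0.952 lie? 0 and 1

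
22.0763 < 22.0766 True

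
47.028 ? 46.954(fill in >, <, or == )>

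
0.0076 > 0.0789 False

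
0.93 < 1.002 True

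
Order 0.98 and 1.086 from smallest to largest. 0.98, 1.086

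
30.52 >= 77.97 False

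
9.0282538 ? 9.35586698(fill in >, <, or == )<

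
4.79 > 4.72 True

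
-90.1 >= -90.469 True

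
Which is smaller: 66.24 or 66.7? 66.24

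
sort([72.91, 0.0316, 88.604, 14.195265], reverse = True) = [88.604, 72.91, 14.195265, 0.0316]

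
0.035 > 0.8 False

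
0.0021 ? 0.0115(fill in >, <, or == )<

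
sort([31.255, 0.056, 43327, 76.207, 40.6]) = [0.056, 31.255, 40.6, 76.207, 43327]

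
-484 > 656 False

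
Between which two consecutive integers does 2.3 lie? 2 and 3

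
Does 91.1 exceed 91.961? No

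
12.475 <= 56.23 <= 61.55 True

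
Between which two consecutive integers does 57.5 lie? 57 and 58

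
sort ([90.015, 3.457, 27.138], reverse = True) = [90.015, 27.138, 3.457]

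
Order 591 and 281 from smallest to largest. 281, 591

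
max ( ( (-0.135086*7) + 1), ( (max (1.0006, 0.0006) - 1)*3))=0.054398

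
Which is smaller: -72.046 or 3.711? -72.046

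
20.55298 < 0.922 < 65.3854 False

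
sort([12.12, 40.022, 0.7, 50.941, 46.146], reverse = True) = [50.941, 46.146, 40.022, 12.12, 0.7]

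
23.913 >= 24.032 False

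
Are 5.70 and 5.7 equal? Yes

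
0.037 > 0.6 False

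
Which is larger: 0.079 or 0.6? 0.6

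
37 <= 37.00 True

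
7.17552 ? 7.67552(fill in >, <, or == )<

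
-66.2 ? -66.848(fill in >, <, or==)>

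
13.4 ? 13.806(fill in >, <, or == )<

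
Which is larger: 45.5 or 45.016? 45.5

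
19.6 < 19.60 False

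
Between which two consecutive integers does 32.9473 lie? 32 and 33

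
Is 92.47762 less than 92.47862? Yes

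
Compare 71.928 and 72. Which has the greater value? 72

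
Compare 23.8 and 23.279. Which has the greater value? 23.8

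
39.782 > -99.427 True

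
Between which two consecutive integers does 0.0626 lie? 0 and 1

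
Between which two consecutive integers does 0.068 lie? 0 and 1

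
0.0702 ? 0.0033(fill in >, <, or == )>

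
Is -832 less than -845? No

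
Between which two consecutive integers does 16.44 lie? 16 and 17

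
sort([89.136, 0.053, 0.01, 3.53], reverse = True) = [89.136, 3.53, 0.053, 0.01]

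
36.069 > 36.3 False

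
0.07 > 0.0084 True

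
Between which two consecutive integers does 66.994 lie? 66 and 67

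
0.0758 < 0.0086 False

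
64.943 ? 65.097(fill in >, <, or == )<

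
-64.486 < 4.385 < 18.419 True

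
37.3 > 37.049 True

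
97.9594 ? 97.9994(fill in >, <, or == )<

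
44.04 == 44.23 False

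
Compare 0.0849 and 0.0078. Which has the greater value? 0.0849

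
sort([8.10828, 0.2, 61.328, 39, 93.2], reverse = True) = [93.2, 61.328, 39, 8.10828, 0.2]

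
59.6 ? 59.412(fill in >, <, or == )>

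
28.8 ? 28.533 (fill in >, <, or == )>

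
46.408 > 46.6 False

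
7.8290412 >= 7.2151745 True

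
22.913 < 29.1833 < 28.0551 False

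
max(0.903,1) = 1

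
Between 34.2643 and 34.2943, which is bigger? 34.2943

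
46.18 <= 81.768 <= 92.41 True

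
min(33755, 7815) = 7815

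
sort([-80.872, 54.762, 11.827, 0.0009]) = [-80.872, 0.0009, 11.827, 54.762]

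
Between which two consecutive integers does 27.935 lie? 27 and 28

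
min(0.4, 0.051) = 0.051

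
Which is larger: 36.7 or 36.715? 36.715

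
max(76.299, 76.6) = 76.6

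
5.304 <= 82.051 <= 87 True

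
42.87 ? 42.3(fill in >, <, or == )>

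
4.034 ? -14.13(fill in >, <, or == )>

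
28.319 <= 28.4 True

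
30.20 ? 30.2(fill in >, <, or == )==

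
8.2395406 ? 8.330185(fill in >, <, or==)<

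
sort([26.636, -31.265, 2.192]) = [-31.265, 2.192, 26.636]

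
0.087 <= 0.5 True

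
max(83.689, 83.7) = 83.7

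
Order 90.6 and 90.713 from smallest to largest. 90.6, 90.713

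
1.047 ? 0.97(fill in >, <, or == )>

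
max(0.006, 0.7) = 0.7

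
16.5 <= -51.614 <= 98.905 False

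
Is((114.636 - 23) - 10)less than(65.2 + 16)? No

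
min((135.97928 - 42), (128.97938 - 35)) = 93.97928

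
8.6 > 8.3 True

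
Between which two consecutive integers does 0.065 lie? 0 and 1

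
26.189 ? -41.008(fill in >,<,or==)>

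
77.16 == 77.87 False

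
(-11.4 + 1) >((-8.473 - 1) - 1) True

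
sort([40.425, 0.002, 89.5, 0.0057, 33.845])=[0.002, 0.0057, 33.845, 40.425, 89.5]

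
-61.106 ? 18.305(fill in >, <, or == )<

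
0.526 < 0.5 False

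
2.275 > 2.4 False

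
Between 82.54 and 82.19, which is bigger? 82.54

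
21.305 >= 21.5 False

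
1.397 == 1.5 False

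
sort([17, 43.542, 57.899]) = [17, 43.542, 57.899]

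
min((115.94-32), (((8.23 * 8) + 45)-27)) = 83.84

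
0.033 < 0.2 True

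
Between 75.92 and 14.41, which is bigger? 75.92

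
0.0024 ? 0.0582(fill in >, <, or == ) <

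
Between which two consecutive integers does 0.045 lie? 0 and 1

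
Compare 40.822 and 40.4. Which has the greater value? 40.822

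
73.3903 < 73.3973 True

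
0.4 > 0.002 True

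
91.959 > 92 False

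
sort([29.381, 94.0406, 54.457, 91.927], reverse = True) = [94.0406, 91.927, 54.457, 29.381]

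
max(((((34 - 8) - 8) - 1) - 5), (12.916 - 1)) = 12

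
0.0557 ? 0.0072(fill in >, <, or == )>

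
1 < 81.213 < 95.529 True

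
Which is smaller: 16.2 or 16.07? 16.07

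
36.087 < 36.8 True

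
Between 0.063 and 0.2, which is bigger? 0.2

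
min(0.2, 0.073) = 0.073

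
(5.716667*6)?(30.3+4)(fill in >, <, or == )>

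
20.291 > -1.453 True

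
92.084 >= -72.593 True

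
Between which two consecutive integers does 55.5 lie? 55 and 56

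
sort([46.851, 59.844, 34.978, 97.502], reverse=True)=[97.502, 59.844, 46.851, 34.978]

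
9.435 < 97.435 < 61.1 False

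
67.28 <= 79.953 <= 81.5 True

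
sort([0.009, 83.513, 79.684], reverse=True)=[83.513, 79.684, 0.009]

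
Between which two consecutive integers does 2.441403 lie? 2 and 3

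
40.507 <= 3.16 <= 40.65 False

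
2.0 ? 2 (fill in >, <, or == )==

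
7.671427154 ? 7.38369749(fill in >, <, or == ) >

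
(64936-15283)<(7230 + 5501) False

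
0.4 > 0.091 True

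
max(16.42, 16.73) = 16.73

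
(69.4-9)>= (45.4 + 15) True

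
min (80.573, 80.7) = 80.573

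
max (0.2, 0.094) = 0.2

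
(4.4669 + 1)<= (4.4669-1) False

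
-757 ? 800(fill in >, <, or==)<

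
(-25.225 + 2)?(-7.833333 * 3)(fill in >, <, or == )>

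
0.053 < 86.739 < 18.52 False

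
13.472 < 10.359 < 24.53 False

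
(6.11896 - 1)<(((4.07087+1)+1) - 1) False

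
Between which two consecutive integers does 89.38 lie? 89 and 90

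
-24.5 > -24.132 False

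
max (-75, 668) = 668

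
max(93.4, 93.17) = 93.4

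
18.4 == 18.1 False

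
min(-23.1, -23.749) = -23.749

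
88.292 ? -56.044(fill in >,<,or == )>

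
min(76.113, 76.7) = 76.113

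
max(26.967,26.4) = 26.967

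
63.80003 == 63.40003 False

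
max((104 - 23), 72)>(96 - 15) False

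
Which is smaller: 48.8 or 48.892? 48.8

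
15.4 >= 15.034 True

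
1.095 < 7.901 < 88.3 True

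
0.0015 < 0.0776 True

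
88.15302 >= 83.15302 True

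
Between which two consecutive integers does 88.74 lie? 88 and 89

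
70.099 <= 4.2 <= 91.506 False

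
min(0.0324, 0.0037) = 0.0037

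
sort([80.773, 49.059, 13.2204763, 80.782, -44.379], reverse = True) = [80.782, 80.773, 49.059, 13.2204763, -44.379]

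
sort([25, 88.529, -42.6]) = [-42.6, 25, 88.529]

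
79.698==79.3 False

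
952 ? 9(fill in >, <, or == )>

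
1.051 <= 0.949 False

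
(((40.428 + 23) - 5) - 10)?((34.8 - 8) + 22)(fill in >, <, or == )<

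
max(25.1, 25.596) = 25.596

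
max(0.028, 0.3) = 0.3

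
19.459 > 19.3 True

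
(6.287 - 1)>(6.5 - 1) False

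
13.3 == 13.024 False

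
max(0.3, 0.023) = 0.3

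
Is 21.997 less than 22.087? Yes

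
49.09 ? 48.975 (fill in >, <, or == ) >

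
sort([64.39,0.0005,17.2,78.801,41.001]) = [0.0005,17.2,41.001,64.39,78.801]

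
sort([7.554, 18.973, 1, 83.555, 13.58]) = [1, 7.554, 13.58, 18.973, 83.555]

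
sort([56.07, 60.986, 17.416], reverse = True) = [60.986, 56.07, 17.416]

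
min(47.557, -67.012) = -67.012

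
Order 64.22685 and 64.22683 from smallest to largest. 64.22683, 64.22685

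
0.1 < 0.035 False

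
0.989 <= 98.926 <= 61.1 False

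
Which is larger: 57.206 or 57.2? 57.206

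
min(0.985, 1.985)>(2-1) False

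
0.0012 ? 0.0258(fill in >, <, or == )<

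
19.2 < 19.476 True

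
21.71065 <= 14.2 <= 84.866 False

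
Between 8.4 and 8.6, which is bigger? 8.6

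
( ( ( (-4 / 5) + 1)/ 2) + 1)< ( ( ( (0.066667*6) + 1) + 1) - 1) True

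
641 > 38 True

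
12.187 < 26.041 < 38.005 True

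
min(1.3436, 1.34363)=1.3436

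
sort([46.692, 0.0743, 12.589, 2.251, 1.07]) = [0.0743, 1.07, 2.251, 12.589, 46.692]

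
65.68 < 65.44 False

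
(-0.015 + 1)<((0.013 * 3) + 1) True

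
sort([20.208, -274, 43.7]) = [-274, 20.208, 43.7]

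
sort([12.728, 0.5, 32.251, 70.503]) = [0.5, 12.728, 32.251, 70.503]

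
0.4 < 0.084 False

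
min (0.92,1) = 0.92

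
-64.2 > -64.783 True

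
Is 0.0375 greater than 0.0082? Yes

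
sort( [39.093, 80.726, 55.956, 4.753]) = [4.753, 39.093, 55.956, 80.726]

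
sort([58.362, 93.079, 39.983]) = [39.983, 58.362, 93.079]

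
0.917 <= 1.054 True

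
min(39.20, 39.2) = 39.20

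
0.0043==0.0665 False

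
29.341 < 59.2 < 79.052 True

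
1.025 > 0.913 True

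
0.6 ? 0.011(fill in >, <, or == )>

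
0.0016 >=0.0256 False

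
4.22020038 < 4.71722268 True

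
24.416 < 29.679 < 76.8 True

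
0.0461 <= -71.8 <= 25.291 False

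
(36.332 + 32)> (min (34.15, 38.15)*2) True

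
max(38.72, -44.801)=38.72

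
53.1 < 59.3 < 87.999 True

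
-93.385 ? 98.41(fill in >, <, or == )<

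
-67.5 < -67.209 True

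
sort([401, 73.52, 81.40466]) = [73.52, 81.40466, 401]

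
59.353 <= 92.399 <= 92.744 True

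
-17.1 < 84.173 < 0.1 False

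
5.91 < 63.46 True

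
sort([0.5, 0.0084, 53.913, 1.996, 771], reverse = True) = [771, 53.913, 1.996, 0.5, 0.0084]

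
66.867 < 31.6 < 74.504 False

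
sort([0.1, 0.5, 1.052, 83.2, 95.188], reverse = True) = [95.188, 83.2, 1.052, 0.5, 0.1]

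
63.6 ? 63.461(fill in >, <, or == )>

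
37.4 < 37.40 False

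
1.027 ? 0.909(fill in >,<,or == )>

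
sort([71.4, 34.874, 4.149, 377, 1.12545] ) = [1.12545, 4.149, 34.874, 71.4, 377]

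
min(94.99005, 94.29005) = 94.29005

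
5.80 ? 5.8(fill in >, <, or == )==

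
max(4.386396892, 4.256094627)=4.386396892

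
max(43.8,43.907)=43.907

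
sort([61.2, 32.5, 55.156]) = [32.5, 55.156, 61.2]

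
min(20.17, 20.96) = 20.17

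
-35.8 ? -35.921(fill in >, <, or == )>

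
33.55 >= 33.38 True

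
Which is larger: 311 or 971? 971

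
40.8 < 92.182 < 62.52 False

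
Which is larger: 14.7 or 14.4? 14.7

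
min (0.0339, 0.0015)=0.0015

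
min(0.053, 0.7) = 0.053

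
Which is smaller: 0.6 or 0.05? 0.05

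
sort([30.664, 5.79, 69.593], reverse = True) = [69.593, 30.664, 5.79]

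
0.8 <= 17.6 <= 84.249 True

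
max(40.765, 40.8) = 40.8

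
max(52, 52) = 52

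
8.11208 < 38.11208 True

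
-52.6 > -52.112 False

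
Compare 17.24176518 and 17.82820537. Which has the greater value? 17.82820537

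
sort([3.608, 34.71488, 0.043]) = [0.043, 3.608, 34.71488]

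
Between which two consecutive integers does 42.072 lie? 42 and 43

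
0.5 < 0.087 False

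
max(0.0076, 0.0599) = 0.0599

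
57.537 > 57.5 True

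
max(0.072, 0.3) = 0.3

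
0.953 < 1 True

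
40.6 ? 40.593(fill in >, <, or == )>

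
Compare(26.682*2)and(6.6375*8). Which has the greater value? (26.682*2)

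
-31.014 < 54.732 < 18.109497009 False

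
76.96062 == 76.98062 False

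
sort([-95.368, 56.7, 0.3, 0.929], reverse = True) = [56.7, 0.929, 0.3, -95.368]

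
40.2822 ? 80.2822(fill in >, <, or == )<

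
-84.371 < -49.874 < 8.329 True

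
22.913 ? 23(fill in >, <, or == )<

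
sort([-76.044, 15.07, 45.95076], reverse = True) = [45.95076, 15.07, -76.044]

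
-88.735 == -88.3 False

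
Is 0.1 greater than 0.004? Yes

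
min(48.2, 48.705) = 48.2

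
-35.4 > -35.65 True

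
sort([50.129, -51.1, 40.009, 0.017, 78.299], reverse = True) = [78.299, 50.129, 40.009, 0.017, -51.1]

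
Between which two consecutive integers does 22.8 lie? 22 and 23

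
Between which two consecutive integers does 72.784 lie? 72 and 73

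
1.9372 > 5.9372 False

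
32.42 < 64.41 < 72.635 True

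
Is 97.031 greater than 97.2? No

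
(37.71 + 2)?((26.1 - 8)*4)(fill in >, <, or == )<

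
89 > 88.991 True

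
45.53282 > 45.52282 True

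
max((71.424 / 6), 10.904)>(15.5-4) True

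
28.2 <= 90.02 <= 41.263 False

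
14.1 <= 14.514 True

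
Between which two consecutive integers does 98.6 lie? 98 and 99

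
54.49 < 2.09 False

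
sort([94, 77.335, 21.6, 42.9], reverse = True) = [94, 77.335, 42.9, 21.6]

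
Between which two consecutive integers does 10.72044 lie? 10 and 11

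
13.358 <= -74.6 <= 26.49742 False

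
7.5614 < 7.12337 False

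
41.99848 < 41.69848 False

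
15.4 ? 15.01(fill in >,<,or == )>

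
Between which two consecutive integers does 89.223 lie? 89 and 90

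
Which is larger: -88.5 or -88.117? -88.117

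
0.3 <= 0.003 False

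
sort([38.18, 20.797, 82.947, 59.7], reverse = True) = [82.947, 59.7, 38.18, 20.797]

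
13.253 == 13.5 False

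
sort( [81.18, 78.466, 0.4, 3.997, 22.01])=[0.4, 3.997, 22.01, 78.466, 81.18]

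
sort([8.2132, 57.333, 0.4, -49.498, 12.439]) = [-49.498, 0.4, 8.2132, 12.439, 57.333]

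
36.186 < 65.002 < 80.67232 True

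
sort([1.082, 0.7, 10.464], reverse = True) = [10.464, 1.082, 0.7]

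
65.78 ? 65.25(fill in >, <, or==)>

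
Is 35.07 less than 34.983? No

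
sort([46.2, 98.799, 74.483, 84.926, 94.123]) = [46.2, 74.483, 84.926, 94.123, 98.799]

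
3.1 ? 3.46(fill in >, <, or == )<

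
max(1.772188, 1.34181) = 1.772188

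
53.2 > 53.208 False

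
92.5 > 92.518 False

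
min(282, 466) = 282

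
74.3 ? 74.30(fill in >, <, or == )==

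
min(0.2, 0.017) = 0.017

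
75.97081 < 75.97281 True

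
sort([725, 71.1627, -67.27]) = [-67.27, 71.1627, 725]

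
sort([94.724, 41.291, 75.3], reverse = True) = [94.724, 75.3, 41.291]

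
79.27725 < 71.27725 False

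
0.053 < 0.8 True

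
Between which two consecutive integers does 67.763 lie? 67 and 68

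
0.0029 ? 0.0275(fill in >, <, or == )<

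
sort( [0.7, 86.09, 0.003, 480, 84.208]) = [0.003, 0.7, 84.208, 86.09, 480]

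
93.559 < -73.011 False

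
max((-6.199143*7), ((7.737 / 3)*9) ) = 23.211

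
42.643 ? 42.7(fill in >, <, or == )<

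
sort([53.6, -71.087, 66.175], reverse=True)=[66.175, 53.6, -71.087]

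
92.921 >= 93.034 False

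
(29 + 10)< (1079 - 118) True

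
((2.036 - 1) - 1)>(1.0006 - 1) True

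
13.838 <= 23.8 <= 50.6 True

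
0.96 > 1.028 False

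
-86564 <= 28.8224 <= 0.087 False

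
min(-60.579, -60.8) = -60.8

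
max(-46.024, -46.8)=-46.024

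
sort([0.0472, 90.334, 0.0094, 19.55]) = [0.0094, 0.0472, 19.55, 90.334]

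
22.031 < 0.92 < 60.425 False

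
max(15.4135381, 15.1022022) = 15.4135381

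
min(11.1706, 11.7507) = 11.1706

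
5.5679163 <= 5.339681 False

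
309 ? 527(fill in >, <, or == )<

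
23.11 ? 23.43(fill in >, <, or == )<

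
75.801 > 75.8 True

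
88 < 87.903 False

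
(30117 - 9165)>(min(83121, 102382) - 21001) False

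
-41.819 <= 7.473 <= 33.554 True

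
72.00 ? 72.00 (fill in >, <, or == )==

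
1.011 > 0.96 True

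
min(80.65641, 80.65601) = 80.65601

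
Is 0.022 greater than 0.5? No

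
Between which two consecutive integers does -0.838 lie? -1 and 0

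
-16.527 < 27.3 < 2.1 False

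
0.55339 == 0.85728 False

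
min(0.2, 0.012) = 0.012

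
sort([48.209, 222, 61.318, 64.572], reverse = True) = [222, 64.572, 61.318, 48.209]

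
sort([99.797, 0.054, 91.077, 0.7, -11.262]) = [-11.262, 0.054, 0.7, 91.077, 99.797]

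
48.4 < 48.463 True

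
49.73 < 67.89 True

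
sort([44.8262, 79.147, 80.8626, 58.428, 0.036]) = [0.036, 44.8262, 58.428, 79.147, 80.8626]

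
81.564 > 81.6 False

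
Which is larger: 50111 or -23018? 50111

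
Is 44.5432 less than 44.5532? Yes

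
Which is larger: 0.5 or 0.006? 0.5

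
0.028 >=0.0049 True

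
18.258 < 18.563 True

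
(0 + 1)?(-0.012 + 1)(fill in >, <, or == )>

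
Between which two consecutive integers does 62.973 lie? 62 and 63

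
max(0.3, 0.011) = 0.3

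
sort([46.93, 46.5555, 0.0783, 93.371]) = [0.0783, 46.5555, 46.93, 93.371]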